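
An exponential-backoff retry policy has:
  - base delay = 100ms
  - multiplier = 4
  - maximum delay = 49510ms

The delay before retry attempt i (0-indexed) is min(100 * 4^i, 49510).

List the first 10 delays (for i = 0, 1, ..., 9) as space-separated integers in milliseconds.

Answer: 100 400 1600 6400 25600 49510 49510 49510 49510 49510

Derivation:
Computing each delay:
  i=0: min(100*4^0, 49510) = 100
  i=1: min(100*4^1, 49510) = 400
  i=2: min(100*4^2, 49510) = 1600
  i=3: min(100*4^3, 49510) = 6400
  i=4: min(100*4^4, 49510) = 25600
  i=5: min(100*4^5, 49510) = 49510
  i=6: min(100*4^6, 49510) = 49510
  i=7: min(100*4^7, 49510) = 49510
  i=8: min(100*4^8, 49510) = 49510
  i=9: min(100*4^9, 49510) = 49510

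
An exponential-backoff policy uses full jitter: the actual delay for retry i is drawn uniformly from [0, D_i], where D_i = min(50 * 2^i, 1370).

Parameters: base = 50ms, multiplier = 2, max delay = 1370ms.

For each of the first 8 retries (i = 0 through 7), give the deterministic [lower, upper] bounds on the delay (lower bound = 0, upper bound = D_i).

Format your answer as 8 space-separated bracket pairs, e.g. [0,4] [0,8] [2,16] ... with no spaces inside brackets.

Computing bounds per retry:
  i=0: D_i=min(50*2^0,1370)=50, bounds=[0,50]
  i=1: D_i=min(50*2^1,1370)=100, bounds=[0,100]
  i=2: D_i=min(50*2^2,1370)=200, bounds=[0,200]
  i=3: D_i=min(50*2^3,1370)=400, bounds=[0,400]
  i=4: D_i=min(50*2^4,1370)=800, bounds=[0,800]
  i=5: D_i=min(50*2^5,1370)=1370, bounds=[0,1370]
  i=6: D_i=min(50*2^6,1370)=1370, bounds=[0,1370]
  i=7: D_i=min(50*2^7,1370)=1370, bounds=[0,1370]

Answer: [0,50] [0,100] [0,200] [0,400] [0,800] [0,1370] [0,1370] [0,1370]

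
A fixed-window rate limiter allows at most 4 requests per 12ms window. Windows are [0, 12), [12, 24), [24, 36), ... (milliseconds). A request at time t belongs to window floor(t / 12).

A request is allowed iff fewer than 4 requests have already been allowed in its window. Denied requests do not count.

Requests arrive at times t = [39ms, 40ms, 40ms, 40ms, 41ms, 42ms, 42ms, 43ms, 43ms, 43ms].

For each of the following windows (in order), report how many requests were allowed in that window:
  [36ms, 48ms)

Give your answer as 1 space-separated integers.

Answer: 4

Derivation:
Processing requests:
  req#1 t=39ms (window 3): ALLOW
  req#2 t=40ms (window 3): ALLOW
  req#3 t=40ms (window 3): ALLOW
  req#4 t=40ms (window 3): ALLOW
  req#5 t=41ms (window 3): DENY
  req#6 t=42ms (window 3): DENY
  req#7 t=42ms (window 3): DENY
  req#8 t=43ms (window 3): DENY
  req#9 t=43ms (window 3): DENY
  req#10 t=43ms (window 3): DENY

Allowed counts by window: 4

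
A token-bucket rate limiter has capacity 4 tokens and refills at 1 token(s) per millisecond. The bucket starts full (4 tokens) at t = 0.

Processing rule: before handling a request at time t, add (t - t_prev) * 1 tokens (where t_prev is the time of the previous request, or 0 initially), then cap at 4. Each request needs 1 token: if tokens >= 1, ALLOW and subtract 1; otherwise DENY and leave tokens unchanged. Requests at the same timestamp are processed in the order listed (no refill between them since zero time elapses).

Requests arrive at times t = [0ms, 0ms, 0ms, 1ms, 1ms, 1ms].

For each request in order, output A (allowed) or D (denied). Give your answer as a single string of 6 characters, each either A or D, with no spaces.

Answer: AAAAAD

Derivation:
Simulating step by step:
  req#1 t=0ms: ALLOW
  req#2 t=0ms: ALLOW
  req#3 t=0ms: ALLOW
  req#4 t=1ms: ALLOW
  req#5 t=1ms: ALLOW
  req#6 t=1ms: DENY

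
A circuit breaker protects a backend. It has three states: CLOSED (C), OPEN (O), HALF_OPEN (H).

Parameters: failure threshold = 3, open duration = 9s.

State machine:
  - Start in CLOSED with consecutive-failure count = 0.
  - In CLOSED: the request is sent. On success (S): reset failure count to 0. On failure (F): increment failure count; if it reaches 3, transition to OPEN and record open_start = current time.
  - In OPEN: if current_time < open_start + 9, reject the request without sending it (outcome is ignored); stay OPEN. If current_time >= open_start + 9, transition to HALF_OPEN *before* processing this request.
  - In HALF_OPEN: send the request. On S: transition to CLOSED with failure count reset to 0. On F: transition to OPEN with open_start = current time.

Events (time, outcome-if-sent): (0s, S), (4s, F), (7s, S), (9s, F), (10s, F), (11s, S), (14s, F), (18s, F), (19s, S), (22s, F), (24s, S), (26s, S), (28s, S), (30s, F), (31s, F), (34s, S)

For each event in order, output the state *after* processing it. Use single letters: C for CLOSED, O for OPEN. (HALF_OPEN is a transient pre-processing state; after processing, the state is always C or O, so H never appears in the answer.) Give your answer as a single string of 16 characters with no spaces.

Answer: CCCCCCCCCCCCCCCC

Derivation:
State after each event:
  event#1 t=0s outcome=S: state=CLOSED
  event#2 t=4s outcome=F: state=CLOSED
  event#3 t=7s outcome=S: state=CLOSED
  event#4 t=9s outcome=F: state=CLOSED
  event#5 t=10s outcome=F: state=CLOSED
  event#6 t=11s outcome=S: state=CLOSED
  event#7 t=14s outcome=F: state=CLOSED
  event#8 t=18s outcome=F: state=CLOSED
  event#9 t=19s outcome=S: state=CLOSED
  event#10 t=22s outcome=F: state=CLOSED
  event#11 t=24s outcome=S: state=CLOSED
  event#12 t=26s outcome=S: state=CLOSED
  event#13 t=28s outcome=S: state=CLOSED
  event#14 t=30s outcome=F: state=CLOSED
  event#15 t=31s outcome=F: state=CLOSED
  event#16 t=34s outcome=S: state=CLOSED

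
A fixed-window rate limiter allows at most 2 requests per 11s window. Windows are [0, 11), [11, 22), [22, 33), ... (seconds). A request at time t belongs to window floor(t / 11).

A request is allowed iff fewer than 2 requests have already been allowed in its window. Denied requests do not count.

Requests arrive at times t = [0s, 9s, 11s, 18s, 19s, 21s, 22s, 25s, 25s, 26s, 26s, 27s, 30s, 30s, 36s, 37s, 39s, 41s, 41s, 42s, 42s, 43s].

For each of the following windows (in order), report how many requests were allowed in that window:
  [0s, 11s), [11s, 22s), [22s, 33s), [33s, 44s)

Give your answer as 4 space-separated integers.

Processing requests:
  req#1 t=0s (window 0): ALLOW
  req#2 t=9s (window 0): ALLOW
  req#3 t=11s (window 1): ALLOW
  req#4 t=18s (window 1): ALLOW
  req#5 t=19s (window 1): DENY
  req#6 t=21s (window 1): DENY
  req#7 t=22s (window 2): ALLOW
  req#8 t=25s (window 2): ALLOW
  req#9 t=25s (window 2): DENY
  req#10 t=26s (window 2): DENY
  req#11 t=26s (window 2): DENY
  req#12 t=27s (window 2): DENY
  req#13 t=30s (window 2): DENY
  req#14 t=30s (window 2): DENY
  req#15 t=36s (window 3): ALLOW
  req#16 t=37s (window 3): ALLOW
  req#17 t=39s (window 3): DENY
  req#18 t=41s (window 3): DENY
  req#19 t=41s (window 3): DENY
  req#20 t=42s (window 3): DENY
  req#21 t=42s (window 3): DENY
  req#22 t=43s (window 3): DENY

Allowed counts by window: 2 2 2 2

Answer: 2 2 2 2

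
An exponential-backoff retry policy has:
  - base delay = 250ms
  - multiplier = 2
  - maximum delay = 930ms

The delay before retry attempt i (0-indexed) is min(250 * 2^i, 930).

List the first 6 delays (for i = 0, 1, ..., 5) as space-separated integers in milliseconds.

Answer: 250 500 930 930 930 930

Derivation:
Computing each delay:
  i=0: min(250*2^0, 930) = 250
  i=1: min(250*2^1, 930) = 500
  i=2: min(250*2^2, 930) = 930
  i=3: min(250*2^3, 930) = 930
  i=4: min(250*2^4, 930) = 930
  i=5: min(250*2^5, 930) = 930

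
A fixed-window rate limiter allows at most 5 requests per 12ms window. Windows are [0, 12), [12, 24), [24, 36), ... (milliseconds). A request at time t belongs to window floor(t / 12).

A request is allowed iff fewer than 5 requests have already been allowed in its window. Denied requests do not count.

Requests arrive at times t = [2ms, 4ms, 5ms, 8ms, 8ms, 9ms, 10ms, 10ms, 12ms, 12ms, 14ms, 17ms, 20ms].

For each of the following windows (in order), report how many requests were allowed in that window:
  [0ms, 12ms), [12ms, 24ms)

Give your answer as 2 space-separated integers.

Processing requests:
  req#1 t=2ms (window 0): ALLOW
  req#2 t=4ms (window 0): ALLOW
  req#3 t=5ms (window 0): ALLOW
  req#4 t=8ms (window 0): ALLOW
  req#5 t=8ms (window 0): ALLOW
  req#6 t=9ms (window 0): DENY
  req#7 t=10ms (window 0): DENY
  req#8 t=10ms (window 0): DENY
  req#9 t=12ms (window 1): ALLOW
  req#10 t=12ms (window 1): ALLOW
  req#11 t=14ms (window 1): ALLOW
  req#12 t=17ms (window 1): ALLOW
  req#13 t=20ms (window 1): ALLOW

Allowed counts by window: 5 5

Answer: 5 5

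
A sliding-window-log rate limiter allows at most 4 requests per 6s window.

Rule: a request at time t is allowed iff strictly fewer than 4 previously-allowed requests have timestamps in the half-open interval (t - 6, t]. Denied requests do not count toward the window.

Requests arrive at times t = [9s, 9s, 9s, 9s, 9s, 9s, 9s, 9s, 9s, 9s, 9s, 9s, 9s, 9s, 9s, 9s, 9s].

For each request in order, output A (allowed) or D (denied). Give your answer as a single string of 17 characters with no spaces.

Tracking allowed requests in the window:
  req#1 t=9s: ALLOW
  req#2 t=9s: ALLOW
  req#3 t=9s: ALLOW
  req#4 t=9s: ALLOW
  req#5 t=9s: DENY
  req#6 t=9s: DENY
  req#7 t=9s: DENY
  req#8 t=9s: DENY
  req#9 t=9s: DENY
  req#10 t=9s: DENY
  req#11 t=9s: DENY
  req#12 t=9s: DENY
  req#13 t=9s: DENY
  req#14 t=9s: DENY
  req#15 t=9s: DENY
  req#16 t=9s: DENY
  req#17 t=9s: DENY

Answer: AAAADDDDDDDDDDDDD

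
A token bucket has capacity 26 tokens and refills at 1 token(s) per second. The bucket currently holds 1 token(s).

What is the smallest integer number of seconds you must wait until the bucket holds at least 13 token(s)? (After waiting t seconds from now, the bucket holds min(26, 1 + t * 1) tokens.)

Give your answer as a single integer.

Answer: 12

Derivation:
Need 1 + t * 1 >= 13, so t >= 12/1.
Smallest integer t = ceil(12/1) = 12.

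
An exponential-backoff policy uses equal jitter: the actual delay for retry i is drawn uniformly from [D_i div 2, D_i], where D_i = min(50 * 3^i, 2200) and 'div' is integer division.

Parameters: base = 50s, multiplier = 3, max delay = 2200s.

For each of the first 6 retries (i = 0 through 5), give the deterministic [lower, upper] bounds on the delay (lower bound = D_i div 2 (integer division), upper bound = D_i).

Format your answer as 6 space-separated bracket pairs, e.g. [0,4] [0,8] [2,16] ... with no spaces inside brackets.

Computing bounds per retry:
  i=0: D_i=min(50*3^0,2200)=50, bounds=[25,50]
  i=1: D_i=min(50*3^1,2200)=150, bounds=[75,150]
  i=2: D_i=min(50*3^2,2200)=450, bounds=[225,450]
  i=3: D_i=min(50*3^3,2200)=1350, bounds=[675,1350]
  i=4: D_i=min(50*3^4,2200)=2200, bounds=[1100,2200]
  i=5: D_i=min(50*3^5,2200)=2200, bounds=[1100,2200]

Answer: [25,50] [75,150] [225,450] [675,1350] [1100,2200] [1100,2200]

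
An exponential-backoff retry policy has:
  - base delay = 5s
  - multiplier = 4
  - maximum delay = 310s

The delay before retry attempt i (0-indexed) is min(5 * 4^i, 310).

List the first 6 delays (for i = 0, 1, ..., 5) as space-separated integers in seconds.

Computing each delay:
  i=0: min(5*4^0, 310) = 5
  i=1: min(5*4^1, 310) = 20
  i=2: min(5*4^2, 310) = 80
  i=3: min(5*4^3, 310) = 310
  i=4: min(5*4^4, 310) = 310
  i=5: min(5*4^5, 310) = 310

Answer: 5 20 80 310 310 310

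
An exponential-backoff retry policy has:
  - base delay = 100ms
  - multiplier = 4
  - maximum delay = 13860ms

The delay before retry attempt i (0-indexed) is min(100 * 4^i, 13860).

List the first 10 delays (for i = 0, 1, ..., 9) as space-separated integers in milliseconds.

Answer: 100 400 1600 6400 13860 13860 13860 13860 13860 13860

Derivation:
Computing each delay:
  i=0: min(100*4^0, 13860) = 100
  i=1: min(100*4^1, 13860) = 400
  i=2: min(100*4^2, 13860) = 1600
  i=3: min(100*4^3, 13860) = 6400
  i=4: min(100*4^4, 13860) = 13860
  i=5: min(100*4^5, 13860) = 13860
  i=6: min(100*4^6, 13860) = 13860
  i=7: min(100*4^7, 13860) = 13860
  i=8: min(100*4^8, 13860) = 13860
  i=9: min(100*4^9, 13860) = 13860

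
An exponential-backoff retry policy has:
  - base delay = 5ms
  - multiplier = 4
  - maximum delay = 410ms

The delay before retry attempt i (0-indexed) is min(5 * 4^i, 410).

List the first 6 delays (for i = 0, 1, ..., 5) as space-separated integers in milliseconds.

Computing each delay:
  i=0: min(5*4^0, 410) = 5
  i=1: min(5*4^1, 410) = 20
  i=2: min(5*4^2, 410) = 80
  i=3: min(5*4^3, 410) = 320
  i=4: min(5*4^4, 410) = 410
  i=5: min(5*4^5, 410) = 410

Answer: 5 20 80 320 410 410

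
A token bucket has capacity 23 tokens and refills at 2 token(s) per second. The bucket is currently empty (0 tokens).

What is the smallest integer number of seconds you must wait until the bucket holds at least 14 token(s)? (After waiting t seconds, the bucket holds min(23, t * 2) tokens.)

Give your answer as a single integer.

Answer: 7

Derivation:
Need t * 2 >= 14, so t >= 14/2.
Smallest integer t = ceil(14/2) = 7.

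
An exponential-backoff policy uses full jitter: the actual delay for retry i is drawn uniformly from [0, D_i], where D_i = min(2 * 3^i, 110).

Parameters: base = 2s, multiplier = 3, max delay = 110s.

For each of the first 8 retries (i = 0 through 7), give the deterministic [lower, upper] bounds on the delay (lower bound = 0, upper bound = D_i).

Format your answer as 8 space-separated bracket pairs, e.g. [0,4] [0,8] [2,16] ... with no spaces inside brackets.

Computing bounds per retry:
  i=0: D_i=min(2*3^0,110)=2, bounds=[0,2]
  i=1: D_i=min(2*3^1,110)=6, bounds=[0,6]
  i=2: D_i=min(2*3^2,110)=18, bounds=[0,18]
  i=3: D_i=min(2*3^3,110)=54, bounds=[0,54]
  i=4: D_i=min(2*3^4,110)=110, bounds=[0,110]
  i=5: D_i=min(2*3^5,110)=110, bounds=[0,110]
  i=6: D_i=min(2*3^6,110)=110, bounds=[0,110]
  i=7: D_i=min(2*3^7,110)=110, bounds=[0,110]

Answer: [0,2] [0,6] [0,18] [0,54] [0,110] [0,110] [0,110] [0,110]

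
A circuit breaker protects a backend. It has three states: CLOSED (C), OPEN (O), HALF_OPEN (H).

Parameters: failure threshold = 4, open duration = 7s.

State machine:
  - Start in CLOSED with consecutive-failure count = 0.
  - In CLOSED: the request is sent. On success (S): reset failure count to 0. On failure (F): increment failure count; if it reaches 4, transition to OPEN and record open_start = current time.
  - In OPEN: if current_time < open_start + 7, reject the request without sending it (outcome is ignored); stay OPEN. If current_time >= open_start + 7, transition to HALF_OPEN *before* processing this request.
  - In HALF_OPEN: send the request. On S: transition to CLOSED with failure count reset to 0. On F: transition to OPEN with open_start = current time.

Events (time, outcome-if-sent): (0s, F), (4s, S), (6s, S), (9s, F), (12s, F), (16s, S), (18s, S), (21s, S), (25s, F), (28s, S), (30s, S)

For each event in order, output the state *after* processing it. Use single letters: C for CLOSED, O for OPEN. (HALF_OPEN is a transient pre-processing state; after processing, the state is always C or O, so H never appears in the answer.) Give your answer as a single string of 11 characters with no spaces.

State after each event:
  event#1 t=0s outcome=F: state=CLOSED
  event#2 t=4s outcome=S: state=CLOSED
  event#3 t=6s outcome=S: state=CLOSED
  event#4 t=9s outcome=F: state=CLOSED
  event#5 t=12s outcome=F: state=CLOSED
  event#6 t=16s outcome=S: state=CLOSED
  event#7 t=18s outcome=S: state=CLOSED
  event#8 t=21s outcome=S: state=CLOSED
  event#9 t=25s outcome=F: state=CLOSED
  event#10 t=28s outcome=S: state=CLOSED
  event#11 t=30s outcome=S: state=CLOSED

Answer: CCCCCCCCCCC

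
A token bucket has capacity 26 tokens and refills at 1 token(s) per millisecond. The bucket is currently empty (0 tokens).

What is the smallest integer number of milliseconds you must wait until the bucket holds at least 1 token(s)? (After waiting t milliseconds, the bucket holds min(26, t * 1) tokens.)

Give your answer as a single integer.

Need t * 1 >= 1, so t >= 1/1.
Smallest integer t = ceil(1/1) = 1.

Answer: 1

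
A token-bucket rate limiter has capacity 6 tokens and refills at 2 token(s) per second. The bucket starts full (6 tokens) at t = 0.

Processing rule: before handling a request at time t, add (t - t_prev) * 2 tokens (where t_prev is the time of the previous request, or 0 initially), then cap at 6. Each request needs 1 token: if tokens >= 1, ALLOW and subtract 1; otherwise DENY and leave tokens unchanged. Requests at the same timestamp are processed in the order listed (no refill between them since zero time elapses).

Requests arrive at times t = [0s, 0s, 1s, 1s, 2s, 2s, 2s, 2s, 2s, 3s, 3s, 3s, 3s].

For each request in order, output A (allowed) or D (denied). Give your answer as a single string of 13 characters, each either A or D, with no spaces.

Simulating step by step:
  req#1 t=0s: ALLOW
  req#2 t=0s: ALLOW
  req#3 t=1s: ALLOW
  req#4 t=1s: ALLOW
  req#5 t=2s: ALLOW
  req#6 t=2s: ALLOW
  req#7 t=2s: ALLOW
  req#8 t=2s: ALLOW
  req#9 t=2s: ALLOW
  req#10 t=3s: ALLOW
  req#11 t=3s: ALLOW
  req#12 t=3s: ALLOW
  req#13 t=3s: DENY

Answer: AAAAAAAAAAAAD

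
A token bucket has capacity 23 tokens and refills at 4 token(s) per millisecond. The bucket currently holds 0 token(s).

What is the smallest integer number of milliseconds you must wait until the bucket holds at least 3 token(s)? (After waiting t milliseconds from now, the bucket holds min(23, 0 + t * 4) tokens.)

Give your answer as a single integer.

Need 0 + t * 4 >= 3, so t >= 3/4.
Smallest integer t = ceil(3/4) = 1.

Answer: 1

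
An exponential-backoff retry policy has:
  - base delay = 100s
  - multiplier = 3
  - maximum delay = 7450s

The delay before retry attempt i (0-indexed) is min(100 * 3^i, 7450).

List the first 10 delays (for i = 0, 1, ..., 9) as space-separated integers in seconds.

Computing each delay:
  i=0: min(100*3^0, 7450) = 100
  i=1: min(100*3^1, 7450) = 300
  i=2: min(100*3^2, 7450) = 900
  i=3: min(100*3^3, 7450) = 2700
  i=4: min(100*3^4, 7450) = 7450
  i=5: min(100*3^5, 7450) = 7450
  i=6: min(100*3^6, 7450) = 7450
  i=7: min(100*3^7, 7450) = 7450
  i=8: min(100*3^8, 7450) = 7450
  i=9: min(100*3^9, 7450) = 7450

Answer: 100 300 900 2700 7450 7450 7450 7450 7450 7450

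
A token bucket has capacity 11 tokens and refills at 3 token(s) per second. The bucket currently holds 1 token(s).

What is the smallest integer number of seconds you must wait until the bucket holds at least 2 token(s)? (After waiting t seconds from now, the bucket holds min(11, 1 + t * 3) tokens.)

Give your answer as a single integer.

Need 1 + t * 3 >= 2, so t >= 1/3.
Smallest integer t = ceil(1/3) = 1.

Answer: 1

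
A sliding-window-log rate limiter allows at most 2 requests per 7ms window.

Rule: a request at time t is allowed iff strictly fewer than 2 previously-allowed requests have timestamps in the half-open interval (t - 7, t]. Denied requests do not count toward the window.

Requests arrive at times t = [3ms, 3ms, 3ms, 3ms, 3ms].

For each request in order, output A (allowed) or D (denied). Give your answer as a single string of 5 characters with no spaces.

Tracking allowed requests in the window:
  req#1 t=3ms: ALLOW
  req#2 t=3ms: ALLOW
  req#3 t=3ms: DENY
  req#4 t=3ms: DENY
  req#5 t=3ms: DENY

Answer: AADDD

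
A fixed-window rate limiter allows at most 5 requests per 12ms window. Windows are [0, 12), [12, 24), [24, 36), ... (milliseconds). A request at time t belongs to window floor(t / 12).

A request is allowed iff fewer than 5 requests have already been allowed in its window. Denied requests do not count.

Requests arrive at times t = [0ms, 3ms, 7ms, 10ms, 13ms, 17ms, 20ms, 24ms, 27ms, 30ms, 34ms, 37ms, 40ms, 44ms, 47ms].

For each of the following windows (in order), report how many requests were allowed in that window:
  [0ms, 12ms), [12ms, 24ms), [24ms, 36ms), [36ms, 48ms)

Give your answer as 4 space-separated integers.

Processing requests:
  req#1 t=0ms (window 0): ALLOW
  req#2 t=3ms (window 0): ALLOW
  req#3 t=7ms (window 0): ALLOW
  req#4 t=10ms (window 0): ALLOW
  req#5 t=13ms (window 1): ALLOW
  req#6 t=17ms (window 1): ALLOW
  req#7 t=20ms (window 1): ALLOW
  req#8 t=24ms (window 2): ALLOW
  req#9 t=27ms (window 2): ALLOW
  req#10 t=30ms (window 2): ALLOW
  req#11 t=34ms (window 2): ALLOW
  req#12 t=37ms (window 3): ALLOW
  req#13 t=40ms (window 3): ALLOW
  req#14 t=44ms (window 3): ALLOW
  req#15 t=47ms (window 3): ALLOW

Allowed counts by window: 4 3 4 4

Answer: 4 3 4 4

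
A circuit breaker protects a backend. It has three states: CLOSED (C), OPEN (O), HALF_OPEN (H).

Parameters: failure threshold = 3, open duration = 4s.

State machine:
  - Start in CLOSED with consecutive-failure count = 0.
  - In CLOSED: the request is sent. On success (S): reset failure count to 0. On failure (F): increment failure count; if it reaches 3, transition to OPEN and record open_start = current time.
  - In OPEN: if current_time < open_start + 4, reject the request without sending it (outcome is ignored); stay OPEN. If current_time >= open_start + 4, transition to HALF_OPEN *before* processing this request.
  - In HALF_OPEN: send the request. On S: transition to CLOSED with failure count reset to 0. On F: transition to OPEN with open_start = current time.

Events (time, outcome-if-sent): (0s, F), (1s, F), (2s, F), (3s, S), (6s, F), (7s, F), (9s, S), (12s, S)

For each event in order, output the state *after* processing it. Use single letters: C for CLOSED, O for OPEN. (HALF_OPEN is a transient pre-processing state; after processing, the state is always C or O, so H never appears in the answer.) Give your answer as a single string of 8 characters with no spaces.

Answer: CCOOOOOC

Derivation:
State after each event:
  event#1 t=0s outcome=F: state=CLOSED
  event#2 t=1s outcome=F: state=CLOSED
  event#3 t=2s outcome=F: state=OPEN
  event#4 t=3s outcome=S: state=OPEN
  event#5 t=6s outcome=F: state=OPEN
  event#6 t=7s outcome=F: state=OPEN
  event#7 t=9s outcome=S: state=OPEN
  event#8 t=12s outcome=S: state=CLOSED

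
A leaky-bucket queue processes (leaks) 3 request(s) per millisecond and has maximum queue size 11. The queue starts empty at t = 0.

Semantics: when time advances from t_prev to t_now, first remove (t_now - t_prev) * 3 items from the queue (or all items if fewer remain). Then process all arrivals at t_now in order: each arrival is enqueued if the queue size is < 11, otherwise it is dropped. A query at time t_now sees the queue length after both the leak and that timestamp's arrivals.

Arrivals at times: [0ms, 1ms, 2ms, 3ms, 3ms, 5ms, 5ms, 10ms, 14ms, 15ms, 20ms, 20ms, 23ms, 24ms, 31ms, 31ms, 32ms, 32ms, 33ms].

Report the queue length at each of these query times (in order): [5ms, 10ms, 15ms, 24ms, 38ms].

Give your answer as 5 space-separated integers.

Answer: 2 1 1 1 0

Derivation:
Queue lengths at query times:
  query t=5ms: backlog = 2
  query t=10ms: backlog = 1
  query t=15ms: backlog = 1
  query t=24ms: backlog = 1
  query t=38ms: backlog = 0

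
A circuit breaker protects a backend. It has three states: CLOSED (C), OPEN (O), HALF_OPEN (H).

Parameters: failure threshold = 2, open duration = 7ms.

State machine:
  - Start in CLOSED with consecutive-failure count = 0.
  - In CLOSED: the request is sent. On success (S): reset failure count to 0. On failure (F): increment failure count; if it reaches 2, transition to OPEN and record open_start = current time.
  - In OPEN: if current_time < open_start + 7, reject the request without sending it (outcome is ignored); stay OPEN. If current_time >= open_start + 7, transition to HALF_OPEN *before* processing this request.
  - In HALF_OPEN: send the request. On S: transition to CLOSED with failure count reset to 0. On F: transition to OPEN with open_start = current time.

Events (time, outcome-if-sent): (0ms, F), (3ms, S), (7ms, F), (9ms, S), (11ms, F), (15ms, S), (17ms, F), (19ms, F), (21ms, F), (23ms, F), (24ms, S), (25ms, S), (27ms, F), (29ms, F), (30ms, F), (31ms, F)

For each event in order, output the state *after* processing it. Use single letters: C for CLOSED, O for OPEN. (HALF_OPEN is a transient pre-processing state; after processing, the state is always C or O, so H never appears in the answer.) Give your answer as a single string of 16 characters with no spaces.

Answer: CCCCCCCOOOOOOOOO

Derivation:
State after each event:
  event#1 t=0ms outcome=F: state=CLOSED
  event#2 t=3ms outcome=S: state=CLOSED
  event#3 t=7ms outcome=F: state=CLOSED
  event#4 t=9ms outcome=S: state=CLOSED
  event#5 t=11ms outcome=F: state=CLOSED
  event#6 t=15ms outcome=S: state=CLOSED
  event#7 t=17ms outcome=F: state=CLOSED
  event#8 t=19ms outcome=F: state=OPEN
  event#9 t=21ms outcome=F: state=OPEN
  event#10 t=23ms outcome=F: state=OPEN
  event#11 t=24ms outcome=S: state=OPEN
  event#12 t=25ms outcome=S: state=OPEN
  event#13 t=27ms outcome=F: state=OPEN
  event#14 t=29ms outcome=F: state=OPEN
  event#15 t=30ms outcome=F: state=OPEN
  event#16 t=31ms outcome=F: state=OPEN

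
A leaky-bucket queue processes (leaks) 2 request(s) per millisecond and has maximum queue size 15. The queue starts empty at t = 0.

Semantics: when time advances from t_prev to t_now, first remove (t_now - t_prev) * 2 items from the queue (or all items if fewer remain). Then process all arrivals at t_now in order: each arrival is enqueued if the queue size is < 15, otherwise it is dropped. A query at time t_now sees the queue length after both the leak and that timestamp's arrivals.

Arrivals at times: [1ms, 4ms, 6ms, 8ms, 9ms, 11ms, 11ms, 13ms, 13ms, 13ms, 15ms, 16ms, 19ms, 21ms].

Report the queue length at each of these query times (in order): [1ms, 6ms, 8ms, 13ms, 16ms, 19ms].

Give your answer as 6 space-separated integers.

Answer: 1 1 1 3 1 1

Derivation:
Queue lengths at query times:
  query t=1ms: backlog = 1
  query t=6ms: backlog = 1
  query t=8ms: backlog = 1
  query t=13ms: backlog = 3
  query t=16ms: backlog = 1
  query t=19ms: backlog = 1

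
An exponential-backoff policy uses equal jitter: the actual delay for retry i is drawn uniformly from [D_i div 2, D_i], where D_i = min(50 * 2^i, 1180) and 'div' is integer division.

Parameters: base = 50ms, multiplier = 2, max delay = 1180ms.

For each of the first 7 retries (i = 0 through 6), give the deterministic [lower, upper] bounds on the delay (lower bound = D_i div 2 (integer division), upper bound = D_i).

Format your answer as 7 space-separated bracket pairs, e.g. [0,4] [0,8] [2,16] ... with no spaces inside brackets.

Computing bounds per retry:
  i=0: D_i=min(50*2^0,1180)=50, bounds=[25,50]
  i=1: D_i=min(50*2^1,1180)=100, bounds=[50,100]
  i=2: D_i=min(50*2^2,1180)=200, bounds=[100,200]
  i=3: D_i=min(50*2^3,1180)=400, bounds=[200,400]
  i=4: D_i=min(50*2^4,1180)=800, bounds=[400,800]
  i=5: D_i=min(50*2^5,1180)=1180, bounds=[590,1180]
  i=6: D_i=min(50*2^6,1180)=1180, bounds=[590,1180]

Answer: [25,50] [50,100] [100,200] [200,400] [400,800] [590,1180] [590,1180]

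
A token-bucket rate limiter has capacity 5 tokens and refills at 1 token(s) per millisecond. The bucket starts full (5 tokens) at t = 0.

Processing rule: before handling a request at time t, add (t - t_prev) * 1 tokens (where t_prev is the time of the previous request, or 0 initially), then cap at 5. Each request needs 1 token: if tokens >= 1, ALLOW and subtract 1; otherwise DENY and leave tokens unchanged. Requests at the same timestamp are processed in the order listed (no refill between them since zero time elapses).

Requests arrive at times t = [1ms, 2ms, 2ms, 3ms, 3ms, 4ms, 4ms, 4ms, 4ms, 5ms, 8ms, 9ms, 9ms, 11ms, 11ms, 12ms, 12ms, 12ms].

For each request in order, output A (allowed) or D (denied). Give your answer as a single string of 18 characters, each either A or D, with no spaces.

Simulating step by step:
  req#1 t=1ms: ALLOW
  req#2 t=2ms: ALLOW
  req#3 t=2ms: ALLOW
  req#4 t=3ms: ALLOW
  req#5 t=3ms: ALLOW
  req#6 t=4ms: ALLOW
  req#7 t=4ms: ALLOW
  req#8 t=4ms: ALLOW
  req#9 t=4ms: DENY
  req#10 t=5ms: ALLOW
  req#11 t=8ms: ALLOW
  req#12 t=9ms: ALLOW
  req#13 t=9ms: ALLOW
  req#14 t=11ms: ALLOW
  req#15 t=11ms: ALLOW
  req#16 t=12ms: ALLOW
  req#17 t=12ms: ALLOW
  req#18 t=12ms: DENY

Answer: AAAAAAAADAAAAAAAAD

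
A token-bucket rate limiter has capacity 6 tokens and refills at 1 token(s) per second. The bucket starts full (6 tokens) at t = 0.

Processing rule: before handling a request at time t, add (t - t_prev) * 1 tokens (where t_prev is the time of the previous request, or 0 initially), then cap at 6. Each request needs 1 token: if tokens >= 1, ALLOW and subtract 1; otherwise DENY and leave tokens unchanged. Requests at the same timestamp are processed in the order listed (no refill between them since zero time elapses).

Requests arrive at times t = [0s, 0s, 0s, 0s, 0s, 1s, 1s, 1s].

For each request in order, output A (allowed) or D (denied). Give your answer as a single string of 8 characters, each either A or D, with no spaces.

Simulating step by step:
  req#1 t=0s: ALLOW
  req#2 t=0s: ALLOW
  req#3 t=0s: ALLOW
  req#4 t=0s: ALLOW
  req#5 t=0s: ALLOW
  req#6 t=1s: ALLOW
  req#7 t=1s: ALLOW
  req#8 t=1s: DENY

Answer: AAAAAAAD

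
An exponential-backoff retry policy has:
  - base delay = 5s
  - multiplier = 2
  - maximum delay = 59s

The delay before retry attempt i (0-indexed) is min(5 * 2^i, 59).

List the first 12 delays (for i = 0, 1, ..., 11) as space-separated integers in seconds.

Computing each delay:
  i=0: min(5*2^0, 59) = 5
  i=1: min(5*2^1, 59) = 10
  i=2: min(5*2^2, 59) = 20
  i=3: min(5*2^3, 59) = 40
  i=4: min(5*2^4, 59) = 59
  i=5: min(5*2^5, 59) = 59
  i=6: min(5*2^6, 59) = 59
  i=7: min(5*2^7, 59) = 59
  i=8: min(5*2^8, 59) = 59
  i=9: min(5*2^9, 59) = 59
  i=10: min(5*2^10, 59) = 59
  i=11: min(5*2^11, 59) = 59

Answer: 5 10 20 40 59 59 59 59 59 59 59 59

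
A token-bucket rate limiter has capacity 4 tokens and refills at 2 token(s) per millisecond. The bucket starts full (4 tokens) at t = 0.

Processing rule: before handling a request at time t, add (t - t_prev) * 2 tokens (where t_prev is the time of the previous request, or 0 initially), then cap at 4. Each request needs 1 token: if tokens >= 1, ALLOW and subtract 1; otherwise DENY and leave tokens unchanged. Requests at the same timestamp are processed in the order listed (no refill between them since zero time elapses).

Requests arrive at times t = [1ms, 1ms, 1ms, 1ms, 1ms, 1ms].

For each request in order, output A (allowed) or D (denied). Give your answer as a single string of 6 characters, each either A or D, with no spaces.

Simulating step by step:
  req#1 t=1ms: ALLOW
  req#2 t=1ms: ALLOW
  req#3 t=1ms: ALLOW
  req#4 t=1ms: ALLOW
  req#5 t=1ms: DENY
  req#6 t=1ms: DENY

Answer: AAAADD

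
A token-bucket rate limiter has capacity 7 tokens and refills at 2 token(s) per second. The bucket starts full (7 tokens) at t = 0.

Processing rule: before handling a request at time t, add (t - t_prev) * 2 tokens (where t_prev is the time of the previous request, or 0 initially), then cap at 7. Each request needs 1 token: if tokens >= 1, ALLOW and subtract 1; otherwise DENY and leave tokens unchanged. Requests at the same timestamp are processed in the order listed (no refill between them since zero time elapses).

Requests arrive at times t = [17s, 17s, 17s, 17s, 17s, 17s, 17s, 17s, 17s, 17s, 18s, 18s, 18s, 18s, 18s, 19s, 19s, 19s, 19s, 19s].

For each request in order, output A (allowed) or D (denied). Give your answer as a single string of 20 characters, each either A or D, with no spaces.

Simulating step by step:
  req#1 t=17s: ALLOW
  req#2 t=17s: ALLOW
  req#3 t=17s: ALLOW
  req#4 t=17s: ALLOW
  req#5 t=17s: ALLOW
  req#6 t=17s: ALLOW
  req#7 t=17s: ALLOW
  req#8 t=17s: DENY
  req#9 t=17s: DENY
  req#10 t=17s: DENY
  req#11 t=18s: ALLOW
  req#12 t=18s: ALLOW
  req#13 t=18s: DENY
  req#14 t=18s: DENY
  req#15 t=18s: DENY
  req#16 t=19s: ALLOW
  req#17 t=19s: ALLOW
  req#18 t=19s: DENY
  req#19 t=19s: DENY
  req#20 t=19s: DENY

Answer: AAAAAAADDDAADDDAADDD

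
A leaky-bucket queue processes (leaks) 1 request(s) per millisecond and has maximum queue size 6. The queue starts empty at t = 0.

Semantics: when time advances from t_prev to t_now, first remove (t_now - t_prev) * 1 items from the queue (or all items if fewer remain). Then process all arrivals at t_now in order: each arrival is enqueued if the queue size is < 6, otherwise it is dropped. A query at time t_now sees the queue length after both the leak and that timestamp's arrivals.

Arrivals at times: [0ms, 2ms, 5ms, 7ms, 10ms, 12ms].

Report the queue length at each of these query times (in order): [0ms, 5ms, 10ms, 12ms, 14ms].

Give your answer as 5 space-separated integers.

Queue lengths at query times:
  query t=0ms: backlog = 1
  query t=5ms: backlog = 1
  query t=10ms: backlog = 1
  query t=12ms: backlog = 1
  query t=14ms: backlog = 0

Answer: 1 1 1 1 0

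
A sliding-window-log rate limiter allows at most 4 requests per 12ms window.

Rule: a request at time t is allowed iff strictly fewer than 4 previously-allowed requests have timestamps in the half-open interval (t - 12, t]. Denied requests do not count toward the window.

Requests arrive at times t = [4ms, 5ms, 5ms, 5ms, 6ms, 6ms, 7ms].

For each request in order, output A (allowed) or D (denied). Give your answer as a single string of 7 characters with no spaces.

Tracking allowed requests in the window:
  req#1 t=4ms: ALLOW
  req#2 t=5ms: ALLOW
  req#3 t=5ms: ALLOW
  req#4 t=5ms: ALLOW
  req#5 t=6ms: DENY
  req#6 t=6ms: DENY
  req#7 t=7ms: DENY

Answer: AAAADDD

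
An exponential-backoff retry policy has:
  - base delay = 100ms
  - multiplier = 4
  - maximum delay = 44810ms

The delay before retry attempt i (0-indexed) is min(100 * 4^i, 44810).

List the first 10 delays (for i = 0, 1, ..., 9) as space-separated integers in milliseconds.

Answer: 100 400 1600 6400 25600 44810 44810 44810 44810 44810

Derivation:
Computing each delay:
  i=0: min(100*4^0, 44810) = 100
  i=1: min(100*4^1, 44810) = 400
  i=2: min(100*4^2, 44810) = 1600
  i=3: min(100*4^3, 44810) = 6400
  i=4: min(100*4^4, 44810) = 25600
  i=5: min(100*4^5, 44810) = 44810
  i=6: min(100*4^6, 44810) = 44810
  i=7: min(100*4^7, 44810) = 44810
  i=8: min(100*4^8, 44810) = 44810
  i=9: min(100*4^9, 44810) = 44810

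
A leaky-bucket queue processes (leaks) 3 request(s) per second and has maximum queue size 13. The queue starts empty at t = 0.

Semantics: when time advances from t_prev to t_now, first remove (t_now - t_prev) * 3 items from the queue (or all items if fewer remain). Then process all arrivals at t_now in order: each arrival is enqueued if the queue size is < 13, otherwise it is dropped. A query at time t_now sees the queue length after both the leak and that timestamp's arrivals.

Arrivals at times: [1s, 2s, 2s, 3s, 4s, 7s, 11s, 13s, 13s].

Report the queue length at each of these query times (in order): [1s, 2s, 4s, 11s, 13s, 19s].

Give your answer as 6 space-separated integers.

Answer: 1 2 1 1 2 0

Derivation:
Queue lengths at query times:
  query t=1s: backlog = 1
  query t=2s: backlog = 2
  query t=4s: backlog = 1
  query t=11s: backlog = 1
  query t=13s: backlog = 2
  query t=19s: backlog = 0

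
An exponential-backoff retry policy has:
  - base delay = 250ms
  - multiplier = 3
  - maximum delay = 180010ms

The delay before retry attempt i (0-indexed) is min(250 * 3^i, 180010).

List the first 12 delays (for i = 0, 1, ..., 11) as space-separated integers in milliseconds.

Answer: 250 750 2250 6750 20250 60750 180010 180010 180010 180010 180010 180010

Derivation:
Computing each delay:
  i=0: min(250*3^0, 180010) = 250
  i=1: min(250*3^1, 180010) = 750
  i=2: min(250*3^2, 180010) = 2250
  i=3: min(250*3^3, 180010) = 6750
  i=4: min(250*3^4, 180010) = 20250
  i=5: min(250*3^5, 180010) = 60750
  i=6: min(250*3^6, 180010) = 180010
  i=7: min(250*3^7, 180010) = 180010
  i=8: min(250*3^8, 180010) = 180010
  i=9: min(250*3^9, 180010) = 180010
  i=10: min(250*3^10, 180010) = 180010
  i=11: min(250*3^11, 180010) = 180010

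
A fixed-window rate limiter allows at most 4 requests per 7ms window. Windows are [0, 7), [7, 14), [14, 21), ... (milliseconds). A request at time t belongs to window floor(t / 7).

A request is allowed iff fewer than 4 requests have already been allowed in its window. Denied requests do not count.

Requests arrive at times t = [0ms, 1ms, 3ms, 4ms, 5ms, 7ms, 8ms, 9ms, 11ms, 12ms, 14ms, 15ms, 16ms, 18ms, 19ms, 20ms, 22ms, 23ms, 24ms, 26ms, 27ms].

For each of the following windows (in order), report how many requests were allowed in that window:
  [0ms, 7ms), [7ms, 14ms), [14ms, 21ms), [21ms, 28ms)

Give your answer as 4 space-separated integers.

Answer: 4 4 4 4

Derivation:
Processing requests:
  req#1 t=0ms (window 0): ALLOW
  req#2 t=1ms (window 0): ALLOW
  req#3 t=3ms (window 0): ALLOW
  req#4 t=4ms (window 0): ALLOW
  req#5 t=5ms (window 0): DENY
  req#6 t=7ms (window 1): ALLOW
  req#7 t=8ms (window 1): ALLOW
  req#8 t=9ms (window 1): ALLOW
  req#9 t=11ms (window 1): ALLOW
  req#10 t=12ms (window 1): DENY
  req#11 t=14ms (window 2): ALLOW
  req#12 t=15ms (window 2): ALLOW
  req#13 t=16ms (window 2): ALLOW
  req#14 t=18ms (window 2): ALLOW
  req#15 t=19ms (window 2): DENY
  req#16 t=20ms (window 2): DENY
  req#17 t=22ms (window 3): ALLOW
  req#18 t=23ms (window 3): ALLOW
  req#19 t=24ms (window 3): ALLOW
  req#20 t=26ms (window 3): ALLOW
  req#21 t=27ms (window 3): DENY

Allowed counts by window: 4 4 4 4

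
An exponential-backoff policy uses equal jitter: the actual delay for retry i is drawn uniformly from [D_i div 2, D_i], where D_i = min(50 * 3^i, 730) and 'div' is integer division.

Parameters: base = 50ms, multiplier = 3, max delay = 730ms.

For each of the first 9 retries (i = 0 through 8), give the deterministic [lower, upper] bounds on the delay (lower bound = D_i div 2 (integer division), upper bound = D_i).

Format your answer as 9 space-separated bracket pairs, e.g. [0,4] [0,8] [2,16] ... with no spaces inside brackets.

Answer: [25,50] [75,150] [225,450] [365,730] [365,730] [365,730] [365,730] [365,730] [365,730]

Derivation:
Computing bounds per retry:
  i=0: D_i=min(50*3^0,730)=50, bounds=[25,50]
  i=1: D_i=min(50*3^1,730)=150, bounds=[75,150]
  i=2: D_i=min(50*3^2,730)=450, bounds=[225,450]
  i=3: D_i=min(50*3^3,730)=730, bounds=[365,730]
  i=4: D_i=min(50*3^4,730)=730, bounds=[365,730]
  i=5: D_i=min(50*3^5,730)=730, bounds=[365,730]
  i=6: D_i=min(50*3^6,730)=730, bounds=[365,730]
  i=7: D_i=min(50*3^7,730)=730, bounds=[365,730]
  i=8: D_i=min(50*3^8,730)=730, bounds=[365,730]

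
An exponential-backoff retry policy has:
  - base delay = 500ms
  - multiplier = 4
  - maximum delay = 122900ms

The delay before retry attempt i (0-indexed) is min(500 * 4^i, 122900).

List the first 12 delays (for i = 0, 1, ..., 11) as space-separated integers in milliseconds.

Answer: 500 2000 8000 32000 122900 122900 122900 122900 122900 122900 122900 122900

Derivation:
Computing each delay:
  i=0: min(500*4^0, 122900) = 500
  i=1: min(500*4^1, 122900) = 2000
  i=2: min(500*4^2, 122900) = 8000
  i=3: min(500*4^3, 122900) = 32000
  i=4: min(500*4^4, 122900) = 122900
  i=5: min(500*4^5, 122900) = 122900
  i=6: min(500*4^6, 122900) = 122900
  i=7: min(500*4^7, 122900) = 122900
  i=8: min(500*4^8, 122900) = 122900
  i=9: min(500*4^9, 122900) = 122900
  i=10: min(500*4^10, 122900) = 122900
  i=11: min(500*4^11, 122900) = 122900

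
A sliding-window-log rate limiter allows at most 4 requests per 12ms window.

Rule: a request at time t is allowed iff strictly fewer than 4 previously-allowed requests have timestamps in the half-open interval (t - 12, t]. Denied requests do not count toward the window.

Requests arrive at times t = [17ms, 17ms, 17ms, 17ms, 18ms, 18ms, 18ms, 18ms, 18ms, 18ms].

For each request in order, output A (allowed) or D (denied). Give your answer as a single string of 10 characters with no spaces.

Answer: AAAADDDDDD

Derivation:
Tracking allowed requests in the window:
  req#1 t=17ms: ALLOW
  req#2 t=17ms: ALLOW
  req#3 t=17ms: ALLOW
  req#4 t=17ms: ALLOW
  req#5 t=18ms: DENY
  req#6 t=18ms: DENY
  req#7 t=18ms: DENY
  req#8 t=18ms: DENY
  req#9 t=18ms: DENY
  req#10 t=18ms: DENY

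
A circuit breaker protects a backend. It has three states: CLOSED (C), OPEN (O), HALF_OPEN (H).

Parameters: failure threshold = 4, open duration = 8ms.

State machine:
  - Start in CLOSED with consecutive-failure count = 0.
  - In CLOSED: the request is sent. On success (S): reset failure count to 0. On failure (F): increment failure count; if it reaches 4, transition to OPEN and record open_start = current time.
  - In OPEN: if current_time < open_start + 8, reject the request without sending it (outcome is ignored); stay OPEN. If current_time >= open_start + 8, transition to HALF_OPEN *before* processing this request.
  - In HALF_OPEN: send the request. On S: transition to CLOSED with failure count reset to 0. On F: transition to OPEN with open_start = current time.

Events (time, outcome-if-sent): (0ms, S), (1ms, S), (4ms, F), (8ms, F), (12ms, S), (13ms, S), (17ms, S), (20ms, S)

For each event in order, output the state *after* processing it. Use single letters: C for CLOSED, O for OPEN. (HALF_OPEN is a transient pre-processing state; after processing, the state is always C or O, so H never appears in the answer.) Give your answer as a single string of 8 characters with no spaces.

Answer: CCCCCCCC

Derivation:
State after each event:
  event#1 t=0ms outcome=S: state=CLOSED
  event#2 t=1ms outcome=S: state=CLOSED
  event#3 t=4ms outcome=F: state=CLOSED
  event#4 t=8ms outcome=F: state=CLOSED
  event#5 t=12ms outcome=S: state=CLOSED
  event#6 t=13ms outcome=S: state=CLOSED
  event#7 t=17ms outcome=S: state=CLOSED
  event#8 t=20ms outcome=S: state=CLOSED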